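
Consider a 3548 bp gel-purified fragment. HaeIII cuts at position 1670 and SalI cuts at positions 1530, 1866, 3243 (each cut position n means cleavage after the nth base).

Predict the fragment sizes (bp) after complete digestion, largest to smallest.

Combined cut positions (sorted): 1530, 1670, 1866, 3243.
Linear molecule, 4 cuts → 5 fragments:
  1530 − 0 = 1530 bp
  1670 − 1530 = 140 bp
  1866 − 1670 = 196 bp
  3243 − 1866 = 1377 bp
  3548 − 3243 = 305 bp
Sorted largest to smallest: 1530, 1377, 305, 196, 140 bp.

1530, 1377, 305, 196, 140 bp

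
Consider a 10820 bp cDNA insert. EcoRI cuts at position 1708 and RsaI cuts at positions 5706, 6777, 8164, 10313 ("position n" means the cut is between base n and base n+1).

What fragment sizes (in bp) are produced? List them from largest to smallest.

Combined cut positions (sorted): 1708, 5706, 6777, 8164, 10313.
Linear molecule, 5 cuts → 6 fragments:
  1708 − 0 = 1708 bp
  5706 − 1708 = 3998 bp
  6777 − 5706 = 1071 bp
  8164 − 6777 = 1387 bp
  10313 − 8164 = 2149 bp
  10820 − 10313 = 507 bp
Sorted largest to smallest: 3998, 2149, 1708, 1387, 1071, 507 bp.

3998, 2149, 1708, 1387, 1071, 507 bp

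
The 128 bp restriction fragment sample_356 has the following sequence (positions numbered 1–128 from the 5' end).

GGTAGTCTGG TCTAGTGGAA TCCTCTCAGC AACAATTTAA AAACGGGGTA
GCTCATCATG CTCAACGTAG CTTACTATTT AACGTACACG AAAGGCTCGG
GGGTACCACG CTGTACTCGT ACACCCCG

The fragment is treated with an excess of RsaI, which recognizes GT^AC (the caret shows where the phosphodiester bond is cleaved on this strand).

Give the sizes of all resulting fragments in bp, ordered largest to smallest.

RsaI sites (GTAC) start at positions 84, 103, 113, 119.
RsaI cuts after base 2 of each site, so after positions 85, 104, 114, 120.
Linear molecule, 4 cuts → 5 fragments:
  1–85 → 85 bp
  86–104 → 19 bp
  105–114 → 10 bp
  115–120 → 6 bp
  121–128 → 8 bp
Sorted largest to smallest: 85, 19, 10, 8, 6 bp.

85, 19, 10, 8, 6 bp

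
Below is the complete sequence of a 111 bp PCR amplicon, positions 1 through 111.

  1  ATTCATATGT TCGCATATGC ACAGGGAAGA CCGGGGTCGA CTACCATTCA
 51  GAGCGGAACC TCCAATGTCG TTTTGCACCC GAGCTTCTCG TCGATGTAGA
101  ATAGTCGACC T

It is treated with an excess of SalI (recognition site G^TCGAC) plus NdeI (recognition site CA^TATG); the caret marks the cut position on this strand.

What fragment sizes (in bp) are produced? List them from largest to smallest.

SalI sites (GTCGAC) start at positions 36, 104.
SalI cuts after the first base of each site, so after positions 36, 104.
NdeI sites (CATATG) start at positions 4, 14.
NdeI cuts after base 2 of each site, so after positions 5, 15.
Combined cut positions: 5, 15, 36, 104.
Linear molecule, 4 cuts → 5 fragments:
  1–5 → 5 bp
  6–15 → 10 bp
  16–36 → 21 bp
  37–104 → 68 bp
  105–111 → 7 bp
Sorted largest to smallest: 68, 21, 10, 7, 5 bp.

68, 21, 10, 7, 5 bp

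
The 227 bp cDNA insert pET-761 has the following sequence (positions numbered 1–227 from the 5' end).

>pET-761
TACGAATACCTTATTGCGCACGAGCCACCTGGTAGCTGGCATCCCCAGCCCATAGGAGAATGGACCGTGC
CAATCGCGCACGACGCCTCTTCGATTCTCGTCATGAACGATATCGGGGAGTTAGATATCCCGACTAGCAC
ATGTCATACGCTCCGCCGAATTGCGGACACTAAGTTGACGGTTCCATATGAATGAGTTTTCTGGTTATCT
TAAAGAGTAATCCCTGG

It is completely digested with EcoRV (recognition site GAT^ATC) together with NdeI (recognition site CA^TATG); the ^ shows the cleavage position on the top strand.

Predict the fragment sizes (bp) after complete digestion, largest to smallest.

EcoRV sites (GATATC) start at positions 109, 124.
EcoRV cuts after base 3 of each site, so after positions 111, 126.
The NdeI site (CATATG) starts at position 185.
NdeI cuts after base 2 of each site, so after position 186.
Combined cut positions: 111, 126, 186.
Linear molecule, 3 cuts → 4 fragments:
  1–111 → 111 bp
  112–126 → 15 bp
  127–186 → 60 bp
  187–227 → 41 bp
Sorted largest to smallest: 111, 60, 41, 15 bp.

111, 60, 41, 15 bp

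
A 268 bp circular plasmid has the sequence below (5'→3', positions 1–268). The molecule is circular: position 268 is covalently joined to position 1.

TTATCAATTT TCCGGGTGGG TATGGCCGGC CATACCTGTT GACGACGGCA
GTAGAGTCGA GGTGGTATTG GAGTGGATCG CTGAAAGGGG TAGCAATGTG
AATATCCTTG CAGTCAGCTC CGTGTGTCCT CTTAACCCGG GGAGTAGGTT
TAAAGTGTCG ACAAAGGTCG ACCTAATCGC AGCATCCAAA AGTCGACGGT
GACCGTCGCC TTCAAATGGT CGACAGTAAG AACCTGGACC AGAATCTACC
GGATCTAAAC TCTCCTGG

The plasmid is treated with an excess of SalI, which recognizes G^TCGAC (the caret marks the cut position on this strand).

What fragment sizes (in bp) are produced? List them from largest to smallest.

206, 27, 25, 10 bp

SalI sites (GTCGAC) start at positions 157, 167, 192, 219.
SalI cuts after the first base of each site, so after positions 157, 167, 192, 219.
Circular molecule, 4 cuts → 4 fragments:
  158–167 → 10 bp
  168–192 → 25 bp
  193–219 → 27 bp
  220–268 then 1–157 → 49 + 157 = 206 bp
Sorted largest to smallest: 206, 27, 25, 10 bp.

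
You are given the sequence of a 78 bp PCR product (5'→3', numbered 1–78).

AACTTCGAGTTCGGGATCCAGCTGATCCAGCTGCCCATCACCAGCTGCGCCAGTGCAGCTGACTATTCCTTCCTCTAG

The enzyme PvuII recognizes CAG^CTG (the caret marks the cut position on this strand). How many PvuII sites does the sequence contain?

CAGCTG occurs starting at positions 19, 28, 42, 56.
PvuII cuts at 4 sites.

4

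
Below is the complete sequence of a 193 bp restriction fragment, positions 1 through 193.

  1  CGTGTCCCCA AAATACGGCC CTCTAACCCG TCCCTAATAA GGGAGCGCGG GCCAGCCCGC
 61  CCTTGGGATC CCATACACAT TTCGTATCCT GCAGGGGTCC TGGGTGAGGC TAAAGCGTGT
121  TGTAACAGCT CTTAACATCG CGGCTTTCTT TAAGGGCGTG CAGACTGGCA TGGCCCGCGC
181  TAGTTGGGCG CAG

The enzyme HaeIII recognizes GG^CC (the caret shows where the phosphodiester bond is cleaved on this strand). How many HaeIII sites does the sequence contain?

3

GGCC occurs starting at positions 17, 50, 172.
HaeIII cuts at 3 sites.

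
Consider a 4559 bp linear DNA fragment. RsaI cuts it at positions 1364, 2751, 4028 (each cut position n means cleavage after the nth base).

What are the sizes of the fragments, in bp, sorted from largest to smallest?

1387, 1364, 1277, 531 bp

Linear molecule, 3 cuts → 4 fragments:
  1364 − 0 = 1364 bp
  2751 − 1364 = 1387 bp
  4028 − 2751 = 1277 bp
  4559 − 4028 = 531 bp
Sorted largest to smallest: 1387, 1364, 1277, 531 bp.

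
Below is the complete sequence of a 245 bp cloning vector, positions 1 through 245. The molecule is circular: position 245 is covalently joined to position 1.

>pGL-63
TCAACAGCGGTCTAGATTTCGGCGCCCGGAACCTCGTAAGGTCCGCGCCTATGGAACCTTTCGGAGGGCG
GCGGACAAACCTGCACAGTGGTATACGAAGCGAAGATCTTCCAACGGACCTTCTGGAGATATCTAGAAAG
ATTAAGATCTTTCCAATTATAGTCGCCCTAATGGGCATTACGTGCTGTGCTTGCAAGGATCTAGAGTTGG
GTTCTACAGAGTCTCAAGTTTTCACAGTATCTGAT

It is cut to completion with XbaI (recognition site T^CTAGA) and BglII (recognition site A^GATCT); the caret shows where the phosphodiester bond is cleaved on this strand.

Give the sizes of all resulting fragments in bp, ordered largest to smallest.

93, 56, 55, 28, 13 bp

XbaI sites (TCTAGA) start at positions 11, 132, 200.
XbaI cuts after the first base of each site, so after positions 11, 132, 200.
BglII sites (AGATCT) start at positions 104, 145.
BglII cuts after the first base of each site, so after positions 104, 145.
Combined cut positions: 11, 104, 132, 145, 200.
Circular molecule, 5 cuts → 5 fragments:
  12–104 → 93 bp
  105–132 → 28 bp
  133–145 → 13 bp
  146–200 → 55 bp
  201–245 then 1–11 → 45 + 11 = 56 bp
Sorted largest to smallest: 93, 56, 55, 28, 13 bp.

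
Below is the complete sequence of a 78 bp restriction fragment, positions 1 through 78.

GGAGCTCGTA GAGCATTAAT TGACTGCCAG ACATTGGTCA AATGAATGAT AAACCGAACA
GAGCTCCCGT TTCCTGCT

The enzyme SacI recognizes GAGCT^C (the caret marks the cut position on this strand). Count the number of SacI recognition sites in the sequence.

GAGCTC occurs starting at positions 2, 61.
SacI cuts at 2 sites.

2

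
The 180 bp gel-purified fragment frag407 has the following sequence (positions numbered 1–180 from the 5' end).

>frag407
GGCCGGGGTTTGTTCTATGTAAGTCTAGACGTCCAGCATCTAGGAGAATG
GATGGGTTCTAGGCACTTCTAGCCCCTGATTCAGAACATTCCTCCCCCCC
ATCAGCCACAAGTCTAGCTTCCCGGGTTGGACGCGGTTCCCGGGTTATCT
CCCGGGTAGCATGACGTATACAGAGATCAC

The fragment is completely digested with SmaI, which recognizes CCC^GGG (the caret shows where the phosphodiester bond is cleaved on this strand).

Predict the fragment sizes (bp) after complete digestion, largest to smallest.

SmaI sites (CCCGGG) start at positions 121, 139, 151.
SmaI cuts after base 3 of each site, so after positions 123, 141, 153.
Linear molecule, 3 cuts → 4 fragments:
  1–123 → 123 bp
  124–141 → 18 bp
  142–153 → 12 bp
  154–180 → 27 bp
Sorted largest to smallest: 123, 27, 18, 12 bp.

123, 27, 18, 12 bp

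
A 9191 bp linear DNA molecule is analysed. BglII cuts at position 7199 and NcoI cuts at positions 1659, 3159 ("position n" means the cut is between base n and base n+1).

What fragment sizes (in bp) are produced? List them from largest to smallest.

Combined cut positions (sorted): 1659, 3159, 7199.
Linear molecule, 3 cuts → 4 fragments:
  1659 − 0 = 1659 bp
  3159 − 1659 = 1500 bp
  7199 − 3159 = 4040 bp
  9191 − 7199 = 1992 bp
Sorted largest to smallest: 4040, 1992, 1659, 1500 bp.

4040, 1992, 1659, 1500 bp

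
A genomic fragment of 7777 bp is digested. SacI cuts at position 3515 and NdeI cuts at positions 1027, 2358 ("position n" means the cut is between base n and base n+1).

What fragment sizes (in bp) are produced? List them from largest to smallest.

Combined cut positions (sorted): 1027, 2358, 3515.
Linear molecule, 3 cuts → 4 fragments:
  1027 − 0 = 1027 bp
  2358 − 1027 = 1331 bp
  3515 − 2358 = 1157 bp
  7777 − 3515 = 4262 bp
Sorted largest to smallest: 4262, 1331, 1157, 1027 bp.

4262, 1331, 1157, 1027 bp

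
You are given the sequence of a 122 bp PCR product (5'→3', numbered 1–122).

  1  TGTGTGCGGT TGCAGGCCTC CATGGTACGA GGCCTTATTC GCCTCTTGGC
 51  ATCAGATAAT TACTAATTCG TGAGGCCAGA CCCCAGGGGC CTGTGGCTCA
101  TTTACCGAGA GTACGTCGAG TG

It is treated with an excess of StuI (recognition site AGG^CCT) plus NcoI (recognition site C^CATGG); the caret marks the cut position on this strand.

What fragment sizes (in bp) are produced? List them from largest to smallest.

90, 16, 12, 4 bp

StuI sites (AGGCCT) start at positions 14, 30.
StuI cuts after base 3 of each site, so after positions 16, 32.
The NcoI site (CCATGG) starts at position 20.
NcoI cuts after the first base of each site, so after position 20.
Combined cut positions: 16, 20, 32.
Linear molecule, 3 cuts → 4 fragments:
  1–16 → 16 bp
  17–20 → 4 bp
  21–32 → 12 bp
  33–122 → 90 bp
Sorted largest to smallest: 90, 16, 12, 4 bp.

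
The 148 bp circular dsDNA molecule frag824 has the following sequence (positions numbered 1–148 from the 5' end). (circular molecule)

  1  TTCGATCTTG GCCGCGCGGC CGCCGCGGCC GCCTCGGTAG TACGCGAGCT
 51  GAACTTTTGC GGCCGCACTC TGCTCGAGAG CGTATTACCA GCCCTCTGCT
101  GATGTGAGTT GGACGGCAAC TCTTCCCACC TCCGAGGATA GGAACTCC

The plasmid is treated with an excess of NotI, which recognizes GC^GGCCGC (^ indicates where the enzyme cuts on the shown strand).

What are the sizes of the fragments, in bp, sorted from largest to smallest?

NotI sites (GCGGCCGC) start at positions 16, 25, 59.
NotI cuts after base 2 of each site, so after positions 17, 26, 60.
Circular molecule, 3 cuts → 3 fragments:
  18–26 → 9 bp
  27–60 → 34 bp
  61–148 then 1–17 → 88 + 17 = 105 bp
Sorted largest to smallest: 105, 34, 9 bp.

105, 34, 9 bp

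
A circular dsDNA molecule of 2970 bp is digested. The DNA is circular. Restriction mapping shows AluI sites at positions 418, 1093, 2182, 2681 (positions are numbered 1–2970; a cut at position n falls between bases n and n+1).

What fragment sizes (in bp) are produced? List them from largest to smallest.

Circular molecule, 4 cuts → 4 fragments:
  1093 − 418 = 675 bp
  2182 − 1093 = 1089 bp
  2681 − 2182 = 499 bp
  wrap: 2970 − 2681 + 418 = 707 bp
Sorted largest to smallest: 1089, 707, 675, 499 bp.

1089, 707, 675, 499 bp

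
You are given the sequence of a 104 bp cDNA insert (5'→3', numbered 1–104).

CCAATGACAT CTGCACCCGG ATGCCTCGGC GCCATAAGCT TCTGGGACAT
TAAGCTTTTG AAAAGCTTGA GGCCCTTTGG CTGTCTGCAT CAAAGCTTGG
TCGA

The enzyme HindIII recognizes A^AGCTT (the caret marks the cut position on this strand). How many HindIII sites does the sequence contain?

AAGCTT occurs starting at positions 36, 52, 63, 93.
HindIII cuts at 4 sites.

4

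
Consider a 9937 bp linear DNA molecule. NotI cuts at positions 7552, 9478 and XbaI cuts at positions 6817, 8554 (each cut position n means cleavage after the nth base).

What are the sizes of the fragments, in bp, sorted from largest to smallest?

6817, 1002, 924, 735, 459 bp

Combined cut positions (sorted): 6817, 7552, 8554, 9478.
Linear molecule, 4 cuts → 5 fragments:
  6817 − 0 = 6817 bp
  7552 − 6817 = 735 bp
  8554 − 7552 = 1002 bp
  9478 − 8554 = 924 bp
  9937 − 9478 = 459 bp
Sorted largest to smallest: 6817, 1002, 924, 735, 459 bp.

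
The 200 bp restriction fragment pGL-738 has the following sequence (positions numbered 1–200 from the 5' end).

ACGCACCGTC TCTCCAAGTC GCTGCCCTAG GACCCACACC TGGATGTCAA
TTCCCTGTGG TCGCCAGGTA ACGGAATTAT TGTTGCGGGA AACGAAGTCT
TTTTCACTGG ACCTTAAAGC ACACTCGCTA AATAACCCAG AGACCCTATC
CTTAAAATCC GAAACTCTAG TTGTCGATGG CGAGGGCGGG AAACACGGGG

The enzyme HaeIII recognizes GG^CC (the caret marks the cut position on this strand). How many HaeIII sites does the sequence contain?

No occurrence of GGCC is present in the sequence.
HaeIII does not cut: 0 sites.

0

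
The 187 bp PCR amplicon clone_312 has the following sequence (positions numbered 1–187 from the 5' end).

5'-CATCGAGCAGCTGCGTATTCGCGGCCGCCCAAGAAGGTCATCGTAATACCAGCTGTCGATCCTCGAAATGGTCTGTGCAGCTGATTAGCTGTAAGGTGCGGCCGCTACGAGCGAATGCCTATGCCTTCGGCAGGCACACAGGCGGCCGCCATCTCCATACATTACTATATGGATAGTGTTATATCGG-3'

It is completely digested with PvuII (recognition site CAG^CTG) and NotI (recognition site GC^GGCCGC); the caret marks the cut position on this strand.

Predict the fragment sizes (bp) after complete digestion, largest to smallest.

44, 44, 30, 28, 19, 12, 10 bp

PvuII sites (CAGCTG) start at positions 8, 50, 78.
PvuII cuts after base 3 of each site, so after positions 10, 52, 80.
NotI sites (GCGGCCGC) start at positions 21, 98, 142.
NotI cuts after base 2 of each site, so after positions 22, 99, 143.
Combined cut positions: 10, 22, 52, 80, 99, 143.
Linear molecule, 6 cuts → 7 fragments:
  1–10 → 10 bp
  11–22 → 12 bp
  23–52 → 30 bp
  53–80 → 28 bp
  81–99 → 19 bp
  100–143 → 44 bp
  144–187 → 44 bp
Sorted largest to smallest: 44, 44, 30, 28, 19, 12, 10 bp.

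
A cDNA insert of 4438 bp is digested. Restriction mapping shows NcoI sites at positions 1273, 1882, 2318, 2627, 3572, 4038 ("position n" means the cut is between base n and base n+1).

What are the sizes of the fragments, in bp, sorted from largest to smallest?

Linear molecule, 6 cuts → 7 fragments:
  1273 − 0 = 1273 bp
  1882 − 1273 = 609 bp
  2318 − 1882 = 436 bp
  2627 − 2318 = 309 bp
  3572 − 2627 = 945 bp
  4038 − 3572 = 466 bp
  4438 − 4038 = 400 bp
Sorted largest to smallest: 1273, 945, 609, 466, 436, 400, 309 bp.

1273, 945, 609, 466, 436, 400, 309 bp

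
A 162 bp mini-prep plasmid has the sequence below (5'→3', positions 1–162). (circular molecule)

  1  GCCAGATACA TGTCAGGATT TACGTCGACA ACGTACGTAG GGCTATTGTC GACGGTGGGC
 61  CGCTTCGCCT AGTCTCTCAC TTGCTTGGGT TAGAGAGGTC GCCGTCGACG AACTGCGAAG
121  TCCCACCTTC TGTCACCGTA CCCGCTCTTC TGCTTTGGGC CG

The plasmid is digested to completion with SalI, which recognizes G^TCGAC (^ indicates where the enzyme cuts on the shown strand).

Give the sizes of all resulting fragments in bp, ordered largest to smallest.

SalI sites (GTCGAC) start at positions 24, 48, 104.
SalI cuts after the first base of each site, so after positions 24, 48, 104.
Circular molecule, 3 cuts → 3 fragments:
  25–48 → 24 bp
  49–104 → 56 bp
  105–162 then 1–24 → 58 + 24 = 82 bp
Sorted largest to smallest: 82, 56, 24 bp.

82, 56, 24 bp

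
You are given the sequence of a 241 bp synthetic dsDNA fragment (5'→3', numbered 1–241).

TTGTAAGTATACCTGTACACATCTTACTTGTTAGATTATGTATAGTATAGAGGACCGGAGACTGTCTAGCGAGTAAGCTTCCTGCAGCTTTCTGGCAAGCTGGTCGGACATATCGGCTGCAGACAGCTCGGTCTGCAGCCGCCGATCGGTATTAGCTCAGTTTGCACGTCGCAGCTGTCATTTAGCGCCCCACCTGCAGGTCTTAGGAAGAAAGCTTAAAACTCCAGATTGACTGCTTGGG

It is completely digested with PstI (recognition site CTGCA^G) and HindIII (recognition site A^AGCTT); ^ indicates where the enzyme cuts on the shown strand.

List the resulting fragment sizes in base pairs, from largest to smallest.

75, 61, 35, 29, 16, 14, 11 bp

PstI sites (CTGCAG) start at positions 82, 117, 133, 194.
PstI cuts after base 5 of each site (before the last base), so after positions 86, 121, 137, 198.
HindIII sites (AAGCTT) start at positions 75, 212.
HindIII cuts after the first base of each site, so after positions 75, 212.
Combined cut positions: 75, 86, 121, 137, 198, 212.
Linear molecule, 6 cuts → 7 fragments:
  1–75 → 75 bp
  76–86 → 11 bp
  87–121 → 35 bp
  122–137 → 16 bp
  138–198 → 61 bp
  199–212 → 14 bp
  213–241 → 29 bp
Sorted largest to smallest: 75, 61, 35, 29, 16, 14, 11 bp.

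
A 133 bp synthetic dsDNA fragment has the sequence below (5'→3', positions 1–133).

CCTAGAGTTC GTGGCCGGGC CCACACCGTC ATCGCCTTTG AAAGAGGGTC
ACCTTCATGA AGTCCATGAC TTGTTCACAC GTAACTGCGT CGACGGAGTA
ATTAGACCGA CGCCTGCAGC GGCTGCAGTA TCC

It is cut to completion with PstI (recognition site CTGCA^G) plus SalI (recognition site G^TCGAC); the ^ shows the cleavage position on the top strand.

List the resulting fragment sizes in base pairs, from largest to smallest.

89, 29, 9, 6 bp

PstI sites (CTGCAG) start at positions 114, 123.
PstI cuts after base 5 of each site (before the last base), so after positions 118, 127.
The SalI site (GTCGAC) starts at position 89.
SalI cuts after the first base of each site, so after position 89.
Combined cut positions: 89, 118, 127.
Linear molecule, 3 cuts → 4 fragments:
  1–89 → 89 bp
  90–118 → 29 bp
  119–127 → 9 bp
  128–133 → 6 bp
Sorted largest to smallest: 89, 29, 9, 6 bp.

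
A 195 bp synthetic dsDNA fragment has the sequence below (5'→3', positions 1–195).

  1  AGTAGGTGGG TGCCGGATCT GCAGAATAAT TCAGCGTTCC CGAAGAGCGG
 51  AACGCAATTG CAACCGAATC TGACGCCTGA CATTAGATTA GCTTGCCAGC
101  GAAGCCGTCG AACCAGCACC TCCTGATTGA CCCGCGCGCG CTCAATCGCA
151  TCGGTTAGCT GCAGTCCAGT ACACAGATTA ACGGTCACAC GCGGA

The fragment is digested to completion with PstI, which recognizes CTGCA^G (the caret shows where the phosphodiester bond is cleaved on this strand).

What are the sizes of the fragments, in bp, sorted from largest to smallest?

140, 32, 23 bp

PstI sites (CTGCAG) start at positions 19, 159.
PstI cuts after base 5 of each site (before the last base), so after positions 23, 163.
Linear molecule, 2 cuts → 3 fragments:
  1–23 → 23 bp
  24–163 → 140 bp
  164–195 → 32 bp
Sorted largest to smallest: 140, 32, 23 bp.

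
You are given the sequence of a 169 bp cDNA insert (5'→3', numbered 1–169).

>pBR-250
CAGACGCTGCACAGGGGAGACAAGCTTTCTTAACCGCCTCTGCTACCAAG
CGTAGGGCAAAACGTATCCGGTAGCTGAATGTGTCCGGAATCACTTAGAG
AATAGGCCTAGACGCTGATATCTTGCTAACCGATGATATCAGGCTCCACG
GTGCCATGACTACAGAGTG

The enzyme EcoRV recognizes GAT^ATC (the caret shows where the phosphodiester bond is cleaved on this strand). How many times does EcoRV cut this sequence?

GATATC occurs starting at positions 117, 135.
EcoRV cuts at 2 sites.

2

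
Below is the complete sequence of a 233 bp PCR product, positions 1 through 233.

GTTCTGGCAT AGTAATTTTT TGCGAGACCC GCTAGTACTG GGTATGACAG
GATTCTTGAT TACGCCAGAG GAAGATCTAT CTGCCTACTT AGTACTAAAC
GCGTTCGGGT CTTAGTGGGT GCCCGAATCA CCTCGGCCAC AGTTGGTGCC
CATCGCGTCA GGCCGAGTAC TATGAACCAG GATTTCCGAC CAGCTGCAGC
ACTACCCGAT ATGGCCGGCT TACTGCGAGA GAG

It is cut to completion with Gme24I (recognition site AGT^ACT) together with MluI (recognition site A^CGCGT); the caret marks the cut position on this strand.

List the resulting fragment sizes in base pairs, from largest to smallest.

Gme24I sites (AGTACT) start at positions 34, 91, 166.
Gme24I cuts after base 3 of each site, so after positions 36, 93, 168.
The MluI site (ACGCGT) starts at position 99.
MluI cuts after the first base of each site, so after position 99.
Combined cut positions: 36, 93, 99, 168.
Linear molecule, 4 cuts → 5 fragments:
  1–36 → 36 bp
  37–93 → 57 bp
  94–99 → 6 bp
  100–168 → 69 bp
  169–233 → 65 bp
Sorted largest to smallest: 69, 65, 57, 36, 6 bp.

69, 65, 57, 36, 6 bp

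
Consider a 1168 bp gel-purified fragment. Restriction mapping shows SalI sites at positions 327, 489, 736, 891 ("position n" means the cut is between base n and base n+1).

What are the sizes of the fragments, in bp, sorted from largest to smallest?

327, 277, 247, 162, 155 bp

Linear molecule, 4 cuts → 5 fragments:
  327 − 0 = 327 bp
  489 − 327 = 162 bp
  736 − 489 = 247 bp
  891 − 736 = 155 bp
  1168 − 891 = 277 bp
Sorted largest to smallest: 327, 277, 247, 162, 155 bp.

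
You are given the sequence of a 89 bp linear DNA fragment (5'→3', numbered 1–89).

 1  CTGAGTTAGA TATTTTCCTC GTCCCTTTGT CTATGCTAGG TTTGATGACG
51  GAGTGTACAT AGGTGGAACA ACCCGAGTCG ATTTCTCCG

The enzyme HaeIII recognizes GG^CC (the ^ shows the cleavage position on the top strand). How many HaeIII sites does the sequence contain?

No occurrence of GGCC is present in the sequence.
HaeIII does not cut: 0 sites.

0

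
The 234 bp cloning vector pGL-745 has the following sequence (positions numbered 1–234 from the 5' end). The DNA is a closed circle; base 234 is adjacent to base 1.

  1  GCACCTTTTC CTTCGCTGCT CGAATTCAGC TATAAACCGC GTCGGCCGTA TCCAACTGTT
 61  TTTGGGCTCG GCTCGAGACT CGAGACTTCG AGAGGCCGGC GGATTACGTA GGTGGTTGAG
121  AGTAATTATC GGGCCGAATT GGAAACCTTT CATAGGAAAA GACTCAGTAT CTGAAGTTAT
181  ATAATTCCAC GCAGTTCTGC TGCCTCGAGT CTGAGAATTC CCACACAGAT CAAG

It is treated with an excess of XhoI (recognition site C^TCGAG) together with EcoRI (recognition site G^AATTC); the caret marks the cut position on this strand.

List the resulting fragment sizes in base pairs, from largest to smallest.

125, 50, 41, 11, 7 bp

XhoI sites (CTCGAG) start at positions 72, 79, 204.
XhoI cuts after the first base of each site, so after positions 72, 79, 204.
EcoRI sites (GAATTC) start at positions 22, 215.
EcoRI cuts after the first base of each site, so after positions 22, 215.
Combined cut positions: 22, 72, 79, 204, 215.
Circular molecule, 5 cuts → 5 fragments:
  23–72 → 50 bp
  73–79 → 7 bp
  80–204 → 125 bp
  205–215 → 11 bp
  216–234 then 1–22 → 19 + 22 = 41 bp
Sorted largest to smallest: 125, 50, 41, 11, 7 bp.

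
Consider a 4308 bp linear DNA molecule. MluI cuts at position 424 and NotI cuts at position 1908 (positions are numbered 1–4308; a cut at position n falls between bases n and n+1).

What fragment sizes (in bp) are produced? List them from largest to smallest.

2400, 1484, 424 bp

Combined cut positions (sorted): 424, 1908.
Linear molecule, 2 cuts → 3 fragments:
  424 − 0 = 424 bp
  1908 − 424 = 1484 bp
  4308 − 1908 = 2400 bp
Sorted largest to smallest: 2400, 1484, 424 bp.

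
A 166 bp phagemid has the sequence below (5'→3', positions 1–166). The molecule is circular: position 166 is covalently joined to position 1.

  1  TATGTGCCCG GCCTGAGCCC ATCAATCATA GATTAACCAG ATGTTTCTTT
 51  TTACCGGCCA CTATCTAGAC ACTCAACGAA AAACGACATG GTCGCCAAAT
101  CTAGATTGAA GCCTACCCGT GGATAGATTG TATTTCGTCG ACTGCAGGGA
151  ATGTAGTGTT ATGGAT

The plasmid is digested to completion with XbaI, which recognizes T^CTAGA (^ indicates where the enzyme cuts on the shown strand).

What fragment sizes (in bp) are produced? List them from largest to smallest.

XbaI sites (TCTAGA) start at positions 64, 100.
XbaI cuts after the first base of each site, so after positions 64, 100.
Circular molecule, 2 cuts → 2 fragments:
  65–100 → 36 bp
  101–166 then 1–64 → 66 + 64 = 130 bp
Sorted largest to smallest: 130, 36 bp.

130, 36 bp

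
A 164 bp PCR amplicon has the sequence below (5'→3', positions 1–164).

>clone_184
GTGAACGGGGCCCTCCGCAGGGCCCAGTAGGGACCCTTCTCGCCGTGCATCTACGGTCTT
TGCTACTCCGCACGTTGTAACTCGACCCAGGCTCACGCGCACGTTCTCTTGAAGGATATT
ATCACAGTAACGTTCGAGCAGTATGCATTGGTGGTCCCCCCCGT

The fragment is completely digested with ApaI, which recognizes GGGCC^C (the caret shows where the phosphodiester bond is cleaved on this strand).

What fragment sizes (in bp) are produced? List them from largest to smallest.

140, 12, 12 bp

ApaI sites (GGGCCC) start at positions 8, 20.
ApaI cuts after base 5 of each site (before the last base), so after positions 12, 24.
Linear molecule, 2 cuts → 3 fragments:
  1–12 → 12 bp
  13–24 → 12 bp
  25–164 → 140 bp
Sorted largest to smallest: 140, 12, 12 bp.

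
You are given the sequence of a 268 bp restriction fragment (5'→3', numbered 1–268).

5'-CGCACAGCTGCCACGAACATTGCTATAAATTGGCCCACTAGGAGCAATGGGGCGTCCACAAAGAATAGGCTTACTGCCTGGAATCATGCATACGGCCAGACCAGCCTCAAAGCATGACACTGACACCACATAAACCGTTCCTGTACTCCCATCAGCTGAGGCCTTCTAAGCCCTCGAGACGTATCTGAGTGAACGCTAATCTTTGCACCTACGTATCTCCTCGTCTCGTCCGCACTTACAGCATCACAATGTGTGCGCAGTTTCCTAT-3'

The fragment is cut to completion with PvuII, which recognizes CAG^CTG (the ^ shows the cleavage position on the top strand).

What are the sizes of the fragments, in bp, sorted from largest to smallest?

148, 113, 7 bp

PvuII sites (CAGCTG) start at positions 5, 153.
PvuII cuts after base 3 of each site, so after positions 7, 155.
Linear molecule, 2 cuts → 3 fragments:
  1–7 → 7 bp
  8–155 → 148 bp
  156–268 → 113 bp
Sorted largest to smallest: 148, 113, 7 bp.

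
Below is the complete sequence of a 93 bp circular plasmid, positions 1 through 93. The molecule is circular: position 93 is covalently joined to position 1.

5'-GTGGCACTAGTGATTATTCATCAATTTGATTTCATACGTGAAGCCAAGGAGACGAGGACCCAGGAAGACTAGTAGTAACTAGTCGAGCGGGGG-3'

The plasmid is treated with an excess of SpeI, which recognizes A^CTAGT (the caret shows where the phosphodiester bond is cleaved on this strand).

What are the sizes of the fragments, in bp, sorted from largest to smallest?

62, 21, 10 bp

SpeI sites (ACTAGT) start at positions 6, 68, 78.
SpeI cuts after the first base of each site, so after positions 6, 68, 78.
Circular molecule, 3 cuts → 3 fragments:
  7–68 → 62 bp
  69–78 → 10 bp
  79–93 then 1–6 → 15 + 6 = 21 bp
Sorted largest to smallest: 62, 21, 10 bp.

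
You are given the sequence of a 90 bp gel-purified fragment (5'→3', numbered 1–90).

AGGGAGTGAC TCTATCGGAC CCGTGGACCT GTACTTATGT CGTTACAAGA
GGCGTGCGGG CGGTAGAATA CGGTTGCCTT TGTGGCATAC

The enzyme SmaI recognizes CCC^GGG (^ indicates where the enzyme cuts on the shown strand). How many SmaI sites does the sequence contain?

0

No occurrence of CCCGGG is present in the sequence.
SmaI does not cut: 0 sites.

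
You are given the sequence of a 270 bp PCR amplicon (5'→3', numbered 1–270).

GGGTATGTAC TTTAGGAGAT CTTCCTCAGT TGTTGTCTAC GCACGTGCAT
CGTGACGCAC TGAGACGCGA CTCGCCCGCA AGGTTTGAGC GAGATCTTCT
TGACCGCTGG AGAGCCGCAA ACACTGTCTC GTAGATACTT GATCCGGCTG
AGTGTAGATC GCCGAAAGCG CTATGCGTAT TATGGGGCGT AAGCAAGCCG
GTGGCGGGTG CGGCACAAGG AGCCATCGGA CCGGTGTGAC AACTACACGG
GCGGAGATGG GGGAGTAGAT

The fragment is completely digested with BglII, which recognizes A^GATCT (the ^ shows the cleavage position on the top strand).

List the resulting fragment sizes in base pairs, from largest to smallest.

178, 75, 17 bp

BglII sites (AGATCT) start at positions 17, 92.
BglII cuts after the first base of each site, so after positions 17, 92.
Linear molecule, 2 cuts → 3 fragments:
  1–17 → 17 bp
  18–92 → 75 bp
  93–270 → 178 bp
Sorted largest to smallest: 178, 75, 17 bp.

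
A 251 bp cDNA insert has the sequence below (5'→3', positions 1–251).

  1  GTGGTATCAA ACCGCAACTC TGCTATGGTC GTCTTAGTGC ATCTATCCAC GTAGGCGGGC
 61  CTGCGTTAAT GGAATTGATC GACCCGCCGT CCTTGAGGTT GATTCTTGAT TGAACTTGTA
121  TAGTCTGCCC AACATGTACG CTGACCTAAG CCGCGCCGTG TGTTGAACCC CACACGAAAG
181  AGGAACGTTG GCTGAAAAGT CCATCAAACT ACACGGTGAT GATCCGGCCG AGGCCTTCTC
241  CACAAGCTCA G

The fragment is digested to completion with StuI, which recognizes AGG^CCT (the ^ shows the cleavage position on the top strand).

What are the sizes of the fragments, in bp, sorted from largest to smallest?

The StuI site (AGGCCT) starts at position 231.
StuI cuts after base 3 of each site, so after position 233.
Linear molecule, 1 cut → 2 fragments:
  1–233 → 233 bp
  234–251 → 18 bp
Sorted largest to smallest: 233, 18 bp.

233, 18 bp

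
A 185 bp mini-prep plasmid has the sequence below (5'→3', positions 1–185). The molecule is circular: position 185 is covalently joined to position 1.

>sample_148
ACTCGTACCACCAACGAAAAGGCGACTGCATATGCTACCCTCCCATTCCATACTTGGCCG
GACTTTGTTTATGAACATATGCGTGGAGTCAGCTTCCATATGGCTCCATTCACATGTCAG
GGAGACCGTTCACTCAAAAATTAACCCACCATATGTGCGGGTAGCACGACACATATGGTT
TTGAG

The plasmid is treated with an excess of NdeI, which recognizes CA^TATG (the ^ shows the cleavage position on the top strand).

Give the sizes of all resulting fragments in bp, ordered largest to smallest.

NdeI sites (CATATG) start at positions 29, 76, 97, 150, 172.
NdeI cuts after base 2 of each site, so after positions 30, 77, 98, 151, 173.
Circular molecule, 5 cuts → 5 fragments:
  31–77 → 47 bp
  78–98 → 21 bp
  99–151 → 53 bp
  152–173 → 22 bp
  174–185 then 1–30 → 12 + 30 = 42 bp
Sorted largest to smallest: 53, 47, 42, 22, 21 bp.

53, 47, 42, 22, 21 bp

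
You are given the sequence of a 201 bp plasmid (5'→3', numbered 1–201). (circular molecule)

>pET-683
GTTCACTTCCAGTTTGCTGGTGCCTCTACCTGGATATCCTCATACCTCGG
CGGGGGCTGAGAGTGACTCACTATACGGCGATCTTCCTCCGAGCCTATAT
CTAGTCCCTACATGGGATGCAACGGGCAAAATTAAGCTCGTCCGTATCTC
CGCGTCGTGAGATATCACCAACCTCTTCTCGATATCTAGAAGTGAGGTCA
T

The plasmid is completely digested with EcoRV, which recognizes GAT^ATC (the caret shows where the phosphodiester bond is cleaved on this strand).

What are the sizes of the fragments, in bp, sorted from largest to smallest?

128, 53, 20 bp

EcoRV sites (GATATC) start at positions 33, 161, 181.
EcoRV cuts after base 3 of each site, so after positions 35, 163, 183.
Circular molecule, 3 cuts → 3 fragments:
  36–163 → 128 bp
  164–183 → 20 bp
  184–201 then 1–35 → 18 + 35 = 53 bp
Sorted largest to smallest: 128, 53, 20 bp.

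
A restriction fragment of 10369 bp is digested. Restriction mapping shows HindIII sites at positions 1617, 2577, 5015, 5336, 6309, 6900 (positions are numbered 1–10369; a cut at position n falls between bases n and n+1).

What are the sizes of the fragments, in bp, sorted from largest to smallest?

Linear molecule, 6 cuts → 7 fragments:
  1617 − 0 = 1617 bp
  2577 − 1617 = 960 bp
  5015 − 2577 = 2438 bp
  5336 − 5015 = 321 bp
  6309 − 5336 = 973 bp
  6900 − 6309 = 591 bp
  10369 − 6900 = 3469 bp
Sorted largest to smallest: 3469, 2438, 1617, 973, 960, 591, 321 bp.

3469, 2438, 1617, 973, 960, 591, 321 bp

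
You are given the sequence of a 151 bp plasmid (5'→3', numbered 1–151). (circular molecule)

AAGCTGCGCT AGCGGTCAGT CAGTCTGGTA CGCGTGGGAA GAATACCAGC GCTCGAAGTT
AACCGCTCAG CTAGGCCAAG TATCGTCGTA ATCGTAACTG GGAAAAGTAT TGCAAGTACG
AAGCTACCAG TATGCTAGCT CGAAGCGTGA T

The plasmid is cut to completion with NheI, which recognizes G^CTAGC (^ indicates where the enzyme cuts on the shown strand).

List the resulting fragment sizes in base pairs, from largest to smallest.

NheI sites (GCTAGC) start at positions 8, 134.
NheI cuts after the first base of each site, so after positions 8, 134.
Circular molecule, 2 cuts → 2 fragments:
  9–134 → 126 bp
  135–151 then 1–8 → 17 + 8 = 25 bp
Sorted largest to smallest: 126, 25 bp.

126, 25 bp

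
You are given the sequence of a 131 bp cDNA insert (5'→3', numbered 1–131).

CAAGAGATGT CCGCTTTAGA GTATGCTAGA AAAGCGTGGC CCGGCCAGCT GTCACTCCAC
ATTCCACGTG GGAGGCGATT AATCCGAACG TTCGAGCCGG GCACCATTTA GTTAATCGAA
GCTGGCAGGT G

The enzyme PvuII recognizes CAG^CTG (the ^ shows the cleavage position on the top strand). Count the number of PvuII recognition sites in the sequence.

1

CAGCTG occurs starting at position 46.
PvuII cuts at 1 site.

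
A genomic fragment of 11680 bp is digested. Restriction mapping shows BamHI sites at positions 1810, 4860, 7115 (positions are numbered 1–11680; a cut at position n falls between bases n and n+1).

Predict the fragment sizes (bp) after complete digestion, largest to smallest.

Linear molecule, 3 cuts → 4 fragments:
  1810 − 0 = 1810 bp
  4860 − 1810 = 3050 bp
  7115 − 4860 = 2255 bp
  11680 − 7115 = 4565 bp
Sorted largest to smallest: 4565, 3050, 2255, 1810 bp.

4565, 3050, 2255, 1810 bp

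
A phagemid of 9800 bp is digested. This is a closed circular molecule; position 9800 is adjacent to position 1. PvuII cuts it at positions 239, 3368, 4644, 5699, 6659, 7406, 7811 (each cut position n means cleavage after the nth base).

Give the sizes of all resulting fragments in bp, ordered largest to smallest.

Circular molecule, 7 cuts → 7 fragments:
  3368 − 239 = 3129 bp
  4644 − 3368 = 1276 bp
  5699 − 4644 = 1055 bp
  6659 − 5699 = 960 bp
  7406 − 6659 = 747 bp
  7811 − 7406 = 405 bp
  wrap: 9800 − 7811 + 239 = 2228 bp
Sorted largest to smallest: 3129, 2228, 1276, 1055, 960, 747, 405 bp.

3129, 2228, 1276, 1055, 960, 747, 405 bp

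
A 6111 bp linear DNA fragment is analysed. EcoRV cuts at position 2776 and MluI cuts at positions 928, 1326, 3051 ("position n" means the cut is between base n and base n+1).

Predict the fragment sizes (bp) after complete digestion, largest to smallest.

3060, 1450, 928, 398, 275 bp

Combined cut positions (sorted): 928, 1326, 2776, 3051.
Linear molecule, 4 cuts → 5 fragments:
  928 − 0 = 928 bp
  1326 − 928 = 398 bp
  2776 − 1326 = 1450 bp
  3051 − 2776 = 275 bp
  6111 − 3051 = 3060 bp
Sorted largest to smallest: 3060, 1450, 928, 398, 275 bp.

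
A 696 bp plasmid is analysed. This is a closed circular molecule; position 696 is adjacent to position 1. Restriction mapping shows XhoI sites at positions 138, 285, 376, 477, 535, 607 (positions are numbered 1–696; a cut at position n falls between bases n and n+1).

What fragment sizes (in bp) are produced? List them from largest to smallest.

227, 147, 101, 91, 72, 58 bp

Circular molecule, 6 cuts → 6 fragments:
  285 − 138 = 147 bp
  376 − 285 = 91 bp
  477 − 376 = 101 bp
  535 − 477 = 58 bp
  607 − 535 = 72 bp
  wrap: 696 − 607 + 138 = 227 bp
Sorted largest to smallest: 227, 147, 101, 91, 72, 58 bp.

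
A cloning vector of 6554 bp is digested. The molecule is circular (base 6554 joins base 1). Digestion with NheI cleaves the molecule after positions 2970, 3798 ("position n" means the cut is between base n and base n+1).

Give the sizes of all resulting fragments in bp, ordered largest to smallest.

5726, 828 bp

Circular molecule, 2 cuts → 2 fragments:
  3798 − 2970 = 828 bp
  wrap: 6554 − 3798 + 2970 = 5726 bp
Sorted largest to smallest: 5726, 828 bp.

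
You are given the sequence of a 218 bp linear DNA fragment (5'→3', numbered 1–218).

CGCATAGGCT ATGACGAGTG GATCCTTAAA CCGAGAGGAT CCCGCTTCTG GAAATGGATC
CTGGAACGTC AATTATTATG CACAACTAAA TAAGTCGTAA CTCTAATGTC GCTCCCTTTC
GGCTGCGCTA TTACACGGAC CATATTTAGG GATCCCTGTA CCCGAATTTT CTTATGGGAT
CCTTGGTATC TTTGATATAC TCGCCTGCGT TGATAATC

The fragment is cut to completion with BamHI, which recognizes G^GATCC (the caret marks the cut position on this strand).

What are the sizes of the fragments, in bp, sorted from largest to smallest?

BamHI sites (GGATCC) start at positions 20, 37, 56, 150, 177.
BamHI cuts after the first base of each site, so after positions 20, 37, 56, 150, 177.
Linear molecule, 5 cuts → 6 fragments:
  1–20 → 20 bp
  21–37 → 17 bp
  38–56 → 19 bp
  57–150 → 94 bp
  151–177 → 27 bp
  178–218 → 41 bp
Sorted largest to smallest: 94, 41, 27, 20, 19, 17 bp.

94, 41, 27, 20, 19, 17 bp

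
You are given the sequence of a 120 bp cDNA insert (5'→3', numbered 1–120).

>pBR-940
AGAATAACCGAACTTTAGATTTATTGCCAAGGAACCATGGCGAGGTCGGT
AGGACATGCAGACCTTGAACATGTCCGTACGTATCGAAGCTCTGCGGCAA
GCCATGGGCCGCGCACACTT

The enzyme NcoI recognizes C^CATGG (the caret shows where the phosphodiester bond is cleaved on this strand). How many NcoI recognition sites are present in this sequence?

2

CCATGG occurs starting at positions 35, 102.
NcoI cuts at 2 sites.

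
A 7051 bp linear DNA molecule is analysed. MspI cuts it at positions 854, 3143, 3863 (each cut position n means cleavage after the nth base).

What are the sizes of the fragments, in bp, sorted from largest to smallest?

3188, 2289, 854, 720 bp

Linear molecule, 3 cuts → 4 fragments:
  854 − 0 = 854 bp
  3143 − 854 = 2289 bp
  3863 − 3143 = 720 bp
  7051 − 3863 = 3188 bp
Sorted largest to smallest: 3188, 2289, 854, 720 bp.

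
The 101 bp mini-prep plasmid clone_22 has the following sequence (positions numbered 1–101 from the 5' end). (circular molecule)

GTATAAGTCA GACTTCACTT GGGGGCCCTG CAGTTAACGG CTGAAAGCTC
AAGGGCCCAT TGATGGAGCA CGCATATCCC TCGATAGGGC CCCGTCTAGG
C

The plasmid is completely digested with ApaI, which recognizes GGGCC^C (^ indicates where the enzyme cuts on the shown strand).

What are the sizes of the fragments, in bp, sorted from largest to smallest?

ApaI sites (GGGCCC) start at positions 23, 53, 87.
ApaI cuts after base 5 of each site (before the last base), so after positions 27, 57, 91.
Circular molecule, 3 cuts → 3 fragments:
  28–57 → 30 bp
  58–91 → 34 bp
  92–101 then 1–27 → 10 + 27 = 37 bp
Sorted largest to smallest: 37, 34, 30 bp.

37, 34, 30 bp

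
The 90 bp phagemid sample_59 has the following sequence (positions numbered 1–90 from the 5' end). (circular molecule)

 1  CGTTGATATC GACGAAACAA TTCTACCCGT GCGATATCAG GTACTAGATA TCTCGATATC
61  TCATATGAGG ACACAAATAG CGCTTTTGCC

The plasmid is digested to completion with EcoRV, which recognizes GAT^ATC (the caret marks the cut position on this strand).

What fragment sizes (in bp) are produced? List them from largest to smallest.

40, 28, 14, 8 bp

EcoRV sites (GATATC) start at positions 5, 33, 47, 55.
EcoRV cuts after base 3 of each site, so after positions 7, 35, 49, 57.
Circular molecule, 4 cuts → 4 fragments:
  8–35 → 28 bp
  36–49 → 14 bp
  50–57 → 8 bp
  58–90 then 1–7 → 33 + 7 = 40 bp
Sorted largest to smallest: 40, 28, 14, 8 bp.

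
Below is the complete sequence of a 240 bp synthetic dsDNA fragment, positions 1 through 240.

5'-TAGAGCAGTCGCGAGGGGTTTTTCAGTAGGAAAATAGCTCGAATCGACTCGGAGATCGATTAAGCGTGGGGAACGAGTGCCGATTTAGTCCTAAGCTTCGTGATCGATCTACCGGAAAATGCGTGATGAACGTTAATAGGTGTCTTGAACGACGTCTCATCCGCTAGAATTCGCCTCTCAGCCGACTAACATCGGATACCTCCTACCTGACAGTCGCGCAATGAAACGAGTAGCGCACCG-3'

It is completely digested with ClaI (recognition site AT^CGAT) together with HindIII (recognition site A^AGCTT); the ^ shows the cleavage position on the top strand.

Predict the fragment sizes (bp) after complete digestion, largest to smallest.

136, 56, 37, 11 bp

ClaI sites (ATCGAT) start at positions 55, 103.
ClaI cuts after base 2 of each site, so after positions 56, 104.
The HindIII site (AAGCTT) starts at position 93.
HindIII cuts after the first base of each site, so after position 93.
Combined cut positions: 56, 93, 104.
Linear molecule, 3 cuts → 4 fragments:
  1–56 → 56 bp
  57–93 → 37 bp
  94–104 → 11 bp
  105–240 → 136 bp
Sorted largest to smallest: 136, 56, 37, 11 bp.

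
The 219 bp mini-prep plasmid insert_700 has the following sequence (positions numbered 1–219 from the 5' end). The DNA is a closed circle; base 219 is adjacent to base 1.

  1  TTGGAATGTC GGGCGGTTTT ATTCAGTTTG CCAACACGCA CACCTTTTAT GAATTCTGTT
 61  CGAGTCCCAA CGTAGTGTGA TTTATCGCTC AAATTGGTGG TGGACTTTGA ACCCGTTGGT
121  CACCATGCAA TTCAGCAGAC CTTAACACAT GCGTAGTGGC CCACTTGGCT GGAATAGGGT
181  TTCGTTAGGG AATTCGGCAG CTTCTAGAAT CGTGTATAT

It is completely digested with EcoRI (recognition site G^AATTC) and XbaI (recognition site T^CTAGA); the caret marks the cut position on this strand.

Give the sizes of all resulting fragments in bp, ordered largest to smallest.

139, 67, 13 bp

EcoRI sites (GAATTC) start at positions 51, 190.
EcoRI cuts after the first base of each site, so after positions 51, 190.
The XbaI site (TCTAGA) starts at position 203.
XbaI cuts after the first base of each site, so after position 203.
Combined cut positions: 51, 190, 203.
Circular molecule, 3 cuts → 3 fragments:
  52–190 → 139 bp
  191–203 → 13 bp
  204–219 then 1–51 → 16 + 51 = 67 bp
Sorted largest to smallest: 139, 67, 13 bp.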